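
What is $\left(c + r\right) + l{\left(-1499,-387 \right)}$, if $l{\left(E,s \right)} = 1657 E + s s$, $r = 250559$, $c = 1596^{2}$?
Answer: $463701$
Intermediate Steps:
$c = 2547216$
$l{\left(E,s \right)} = s^{2} + 1657 E$ ($l{\left(E,s \right)} = 1657 E + s^{2} = s^{2} + 1657 E$)
$\left(c + r\right) + l{\left(-1499,-387 \right)} = \left(2547216 + 250559\right) + \left(\left(-387\right)^{2} + 1657 \left(-1499\right)\right) = 2797775 + \left(149769 - 2483843\right) = 2797775 - 2334074 = 463701$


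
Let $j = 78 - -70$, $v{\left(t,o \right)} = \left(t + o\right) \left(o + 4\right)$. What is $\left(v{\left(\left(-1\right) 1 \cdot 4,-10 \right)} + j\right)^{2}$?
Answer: $53824$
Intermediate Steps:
$v{\left(t,o \right)} = \left(4 + o\right) \left(o + t\right)$ ($v{\left(t,o \right)} = \left(o + t\right) \left(4 + o\right) = \left(4 + o\right) \left(o + t\right)$)
$j = 148$ ($j = 78 + 70 = 148$)
$\left(v{\left(\left(-1\right) 1 \cdot 4,-10 \right)} + j\right)^{2} = \left(\left(\left(-10\right)^{2} + 4 \left(-10\right) + 4 \left(-1\right) 1 \cdot 4 - 10 \left(-1\right) 1 \cdot 4\right) + 148\right)^{2} = \left(\left(100 - 40 + 4 \left(\left(-1\right) 4\right) - 10 \left(\left(-1\right) 4\right)\right) + 148\right)^{2} = \left(\left(100 - 40 + 4 \left(-4\right) - -40\right) + 148\right)^{2} = \left(\left(100 - 40 - 16 + 40\right) + 148\right)^{2} = \left(84 + 148\right)^{2} = 232^{2} = 53824$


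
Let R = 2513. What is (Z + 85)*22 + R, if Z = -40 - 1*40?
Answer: 2623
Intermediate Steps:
Z = -80 (Z = -40 - 40 = -80)
(Z + 85)*22 + R = (-80 + 85)*22 + 2513 = 5*22 + 2513 = 110 + 2513 = 2623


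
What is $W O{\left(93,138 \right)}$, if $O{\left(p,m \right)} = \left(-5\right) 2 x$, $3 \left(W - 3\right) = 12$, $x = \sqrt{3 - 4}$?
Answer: $- 70 i \approx - 70.0 i$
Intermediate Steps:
$x = i$ ($x = \sqrt{-1} = i \approx 1.0 i$)
$W = 7$ ($W = 3 + \frac{1}{3} \cdot 12 = 3 + 4 = 7$)
$O{\left(p,m \right)} = - 10 i$ ($O{\left(p,m \right)} = \left(-5\right) 2 i = - 10 i$)
$W O{\left(93,138 \right)} = 7 \left(- 10 i\right) = - 70 i$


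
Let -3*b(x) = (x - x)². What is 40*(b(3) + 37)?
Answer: 1480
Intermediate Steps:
b(x) = 0 (b(x) = -(x - x)²/3 = -⅓*0² = -⅓*0 = 0)
40*(b(3) + 37) = 40*(0 + 37) = 40*37 = 1480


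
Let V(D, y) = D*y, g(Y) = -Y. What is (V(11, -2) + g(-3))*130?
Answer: -2470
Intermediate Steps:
(V(11, -2) + g(-3))*130 = (11*(-2) - 1*(-3))*130 = (-22 + 3)*130 = -19*130 = -2470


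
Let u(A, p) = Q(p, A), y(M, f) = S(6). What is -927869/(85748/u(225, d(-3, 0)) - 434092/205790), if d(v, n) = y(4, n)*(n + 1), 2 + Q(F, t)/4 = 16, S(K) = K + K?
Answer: -1336623130570/2202721471 ≈ -606.81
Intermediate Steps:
S(K) = 2*K
y(M, f) = 12 (y(M, f) = 2*6 = 12)
Q(F, t) = 56 (Q(F, t) = -8 + 4*16 = -8 + 64 = 56)
d(v, n) = 12 + 12*n (d(v, n) = 12*(n + 1) = 12*(1 + n) = 12 + 12*n)
u(A, p) = 56
-927869/(85748/u(225, d(-3, 0)) - 434092/205790) = -927869/(85748/56 - 434092/205790) = -927869/(85748*(1/56) - 434092*1/205790) = -927869/(21437/14 - 217046/102895) = -927869/2202721471/1440530 = -927869*1440530/2202721471 = -1336623130570/2202721471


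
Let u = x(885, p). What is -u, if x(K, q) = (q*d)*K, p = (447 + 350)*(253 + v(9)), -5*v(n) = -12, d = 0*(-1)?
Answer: 0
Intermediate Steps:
d = 0
v(n) = 12/5 (v(n) = -⅕*(-12) = 12/5)
p = 1017769/5 (p = (447 + 350)*(253 + 12/5) = 797*(1277/5) = 1017769/5 ≈ 2.0355e+5)
x(K, q) = 0 (x(K, q) = (q*0)*K = 0*K = 0)
u = 0
-u = -1*0 = 0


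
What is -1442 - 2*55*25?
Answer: -4192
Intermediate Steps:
-1442 - 2*55*25 = -1442 - 110*25 = -1442 - 2750 = -4192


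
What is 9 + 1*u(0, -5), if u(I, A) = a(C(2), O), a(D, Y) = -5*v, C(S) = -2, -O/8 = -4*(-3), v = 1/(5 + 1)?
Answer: 49/6 ≈ 8.1667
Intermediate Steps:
v = ⅙ (v = 1/6 = ⅙ ≈ 0.16667)
O = -96 (O = -(-32)*(-3) = -8*12 = -96)
a(D, Y) = -⅚ (a(D, Y) = -5*⅙ = -⅚)
u(I, A) = -⅚
9 + 1*u(0, -5) = 9 + 1*(-⅚) = 9 - ⅚ = 49/6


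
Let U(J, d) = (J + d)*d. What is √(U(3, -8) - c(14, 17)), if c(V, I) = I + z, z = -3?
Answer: √26 ≈ 5.0990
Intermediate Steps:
c(V, I) = -3 + I (c(V, I) = I - 3 = -3 + I)
U(J, d) = d*(J + d)
√(U(3, -8) - c(14, 17)) = √(-8*(3 - 8) - (-3 + 17)) = √(-8*(-5) - 1*14) = √(40 - 14) = √26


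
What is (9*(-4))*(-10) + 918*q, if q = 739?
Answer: 678762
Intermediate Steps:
(9*(-4))*(-10) + 918*q = (9*(-4))*(-10) + 918*739 = -36*(-10) + 678402 = 360 + 678402 = 678762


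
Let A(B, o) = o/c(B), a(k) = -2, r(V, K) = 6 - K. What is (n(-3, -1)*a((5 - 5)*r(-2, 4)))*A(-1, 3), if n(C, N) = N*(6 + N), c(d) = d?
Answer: -30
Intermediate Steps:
A(B, o) = o/B
(n(-3, -1)*a((5 - 5)*r(-2, 4)))*A(-1, 3) = (-(6 - 1)*(-2))*(3/(-1)) = (-1*5*(-2))*(3*(-1)) = -5*(-2)*(-3) = 10*(-3) = -30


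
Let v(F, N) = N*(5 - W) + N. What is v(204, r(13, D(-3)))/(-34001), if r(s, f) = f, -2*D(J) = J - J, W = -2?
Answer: 0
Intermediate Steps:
D(J) = 0 (D(J) = -(J - J)/2 = -½*0 = 0)
v(F, N) = 8*N (v(F, N) = N*(5 - 1*(-2)) + N = N*(5 + 2) + N = N*7 + N = 7*N + N = 8*N)
v(204, r(13, D(-3)))/(-34001) = (8*0)/(-34001) = 0*(-1/34001) = 0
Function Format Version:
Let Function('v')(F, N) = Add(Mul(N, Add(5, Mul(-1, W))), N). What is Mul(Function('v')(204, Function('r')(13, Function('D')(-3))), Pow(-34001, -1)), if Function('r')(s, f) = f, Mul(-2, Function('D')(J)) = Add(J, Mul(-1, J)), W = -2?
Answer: 0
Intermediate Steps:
Function('D')(J) = 0 (Function('D')(J) = Mul(Rational(-1, 2), Add(J, Mul(-1, J))) = Mul(Rational(-1, 2), 0) = 0)
Function('v')(F, N) = Mul(8, N) (Function('v')(F, N) = Add(Mul(N, Add(5, Mul(-1, -2))), N) = Add(Mul(N, Add(5, 2)), N) = Add(Mul(N, 7), N) = Add(Mul(7, N), N) = Mul(8, N))
Mul(Function('v')(204, Function('r')(13, Function('D')(-3))), Pow(-34001, -1)) = Mul(Mul(8, 0), Pow(-34001, -1)) = Mul(0, Rational(-1, 34001)) = 0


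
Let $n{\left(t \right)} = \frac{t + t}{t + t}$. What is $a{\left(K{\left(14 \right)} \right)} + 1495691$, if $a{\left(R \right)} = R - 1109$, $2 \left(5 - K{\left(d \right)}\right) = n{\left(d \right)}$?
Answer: $\frac{2989173}{2} \approx 1.4946 \cdot 10^{6}$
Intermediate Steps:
$n{\left(t \right)} = 1$ ($n{\left(t \right)} = \frac{2 t}{2 t} = 2 t \frac{1}{2 t} = 1$)
$K{\left(d \right)} = \frac{9}{2}$ ($K{\left(d \right)} = 5 - \frac{1}{2} = \frac{9}{2}$)
$a{\left(R \right)} = -1109 + R$ ($a{\left(R \right)} = R - 1109 = -1109 + R$)
$a{\left(K{\left(14 \right)} \right)} + 1495691 = \left(-1109 + \frac{9}{2}\right) + 1495691 = - \frac{2209}{2} + 1495691 = \frac{2989173}{2}$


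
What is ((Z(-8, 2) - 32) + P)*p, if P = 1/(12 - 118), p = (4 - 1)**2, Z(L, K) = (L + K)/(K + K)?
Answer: -15984/53 ≈ -301.58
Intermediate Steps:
Z(L, K) = (K + L)/(2*K) (Z(L, K) = (K + L)/((2*K)) = (K + L)*(1/(2*K)) = (K + L)/(2*K))
p = 9 (p = 3**2 = 9)
P = -1/106 (P = 1/(-106) = -1/106 ≈ -0.0094340)
((Z(-8, 2) - 32) + P)*p = (((1/2)*(2 - 8)/2 - 32) - 1/106)*9 = (((1/2)*(1/2)*(-6) - 32) - 1/106)*9 = ((-3/2 - 32) - 1/106)*9 = (-67/2 - 1/106)*9 = -1776/53*9 = -15984/53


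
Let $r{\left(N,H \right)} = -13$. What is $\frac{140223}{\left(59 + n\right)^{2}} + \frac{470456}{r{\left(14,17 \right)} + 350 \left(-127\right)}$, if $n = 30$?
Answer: $\frac{2508253273}{352191423} \approx 7.1218$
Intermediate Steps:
$\frac{140223}{\left(59 + n\right)^{2}} + \frac{470456}{r{\left(14,17 \right)} + 350 \left(-127\right)} = \frac{140223}{\left(59 + 30\right)^{2}} + \frac{470456}{-13 + 350 \left(-127\right)} = \frac{140223}{89^{2}} + \frac{470456}{-13 - 44450} = \frac{140223}{7921} + \frac{470456}{-44463} = 140223 \cdot \frac{1}{7921} + 470456 \left(- \frac{1}{44463}\right) = \frac{140223}{7921} - \frac{470456}{44463} = \frac{2508253273}{352191423}$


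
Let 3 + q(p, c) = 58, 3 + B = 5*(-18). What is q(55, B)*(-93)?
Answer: -5115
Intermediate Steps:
B = -93 (B = -3 + 5*(-18) = -3 - 90 = -93)
q(p, c) = 55 (q(p, c) = -3 + 58 = 55)
q(55, B)*(-93) = 55*(-93) = -5115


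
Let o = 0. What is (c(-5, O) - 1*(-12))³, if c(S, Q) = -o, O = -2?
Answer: 1728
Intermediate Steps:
c(S, Q) = 0 (c(S, Q) = -1*0 = 0)
(c(-5, O) - 1*(-12))³ = (0 - 1*(-12))³ = (0 + 12)³ = 12³ = 1728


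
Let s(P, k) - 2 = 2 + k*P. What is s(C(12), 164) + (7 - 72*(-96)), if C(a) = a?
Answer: 8891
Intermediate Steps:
s(P, k) = 4 + P*k (s(P, k) = 2 + (2 + k*P) = 2 + (2 + P*k) = 4 + P*k)
s(C(12), 164) + (7 - 72*(-96)) = (4 + 12*164) + (7 - 72*(-96)) = (4 + 1968) + (7 + 6912) = 1972 + 6919 = 8891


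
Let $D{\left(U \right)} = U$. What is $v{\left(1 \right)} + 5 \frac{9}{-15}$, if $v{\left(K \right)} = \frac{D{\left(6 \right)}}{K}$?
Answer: $3$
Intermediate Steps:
$v{\left(K \right)} = \frac{6}{K}$
$v{\left(1 \right)} + 5 \frac{9}{-15} = \frac{6}{1} + 5 \frac{9}{-15} = 6 \cdot 1 + 5 \cdot 9 \left(- \frac{1}{15}\right) = 6 + 5 \left(- \frac{3}{5}\right) = 6 - 3 = 3$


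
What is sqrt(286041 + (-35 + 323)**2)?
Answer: sqrt(368985) ≈ 607.44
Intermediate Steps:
sqrt(286041 + (-35 + 323)**2) = sqrt(286041 + 288**2) = sqrt(286041 + 82944) = sqrt(368985)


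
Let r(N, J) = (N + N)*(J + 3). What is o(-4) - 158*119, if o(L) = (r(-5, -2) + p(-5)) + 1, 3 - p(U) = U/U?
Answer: -18809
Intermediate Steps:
p(U) = 2 (p(U) = 3 - U/U = 3 - 1*1 = 3 - 1 = 2)
r(N, J) = 2*N*(3 + J) (r(N, J) = (2*N)*(3 + J) = 2*N*(3 + J))
o(L) = -7 (o(L) = (2*(-5)*(3 - 2) + 2) + 1 = (2*(-5)*1 + 2) + 1 = (-10 + 2) + 1 = -8 + 1 = -7)
o(-4) - 158*119 = -7 - 158*119 = -7 - 18802 = -18809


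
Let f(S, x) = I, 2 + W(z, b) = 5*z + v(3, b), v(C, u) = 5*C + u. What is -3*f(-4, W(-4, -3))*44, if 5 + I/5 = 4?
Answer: 660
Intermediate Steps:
I = -5 (I = -25 + 5*4 = -25 + 20 = -5)
v(C, u) = u + 5*C
W(z, b) = 13 + b + 5*z (W(z, b) = -2 + (5*z + (b + 5*3)) = -2 + (5*z + (b + 15)) = -2 + (5*z + (15 + b)) = -2 + (15 + b + 5*z) = 13 + b + 5*z)
f(S, x) = -5
-3*f(-4, W(-4, -3))*44 = -3*(-5)*44 = 15*44 = 660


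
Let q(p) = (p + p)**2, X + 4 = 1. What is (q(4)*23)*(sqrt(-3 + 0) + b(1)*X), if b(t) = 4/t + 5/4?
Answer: -23184 + 1472*I*sqrt(3) ≈ -23184.0 + 2549.6*I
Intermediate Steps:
X = -3 (X = -4 + 1 = -3)
q(p) = 4*p**2 (q(p) = (2*p)**2 = 4*p**2)
b(t) = 5/4 + 4/t (b(t) = 4/t + 5*(1/4) = 4/t + 5/4 = 5/4 + 4/t)
(q(4)*23)*(sqrt(-3 + 0) + b(1)*X) = ((4*4**2)*23)*(sqrt(-3 + 0) + (5/4 + 4/1)*(-3)) = ((4*16)*23)*(sqrt(-3) + (5/4 + 4*1)*(-3)) = (64*23)*(I*sqrt(3) + (5/4 + 4)*(-3)) = 1472*(I*sqrt(3) + (21/4)*(-3)) = 1472*(I*sqrt(3) - 63/4) = 1472*(-63/4 + I*sqrt(3)) = -23184 + 1472*I*sqrt(3)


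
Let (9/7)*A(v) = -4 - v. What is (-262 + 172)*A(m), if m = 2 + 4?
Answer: 700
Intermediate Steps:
m = 6
A(v) = -28/9 - 7*v/9 (A(v) = 7*(-4 - v)/9 = -28/9 - 7*v/9)
(-262 + 172)*A(m) = (-262 + 172)*(-28/9 - 7/9*6) = -90*(-28/9 - 14/3) = -90*(-70/9) = 700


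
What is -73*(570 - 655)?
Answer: 6205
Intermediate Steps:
-73*(570 - 655) = -73*(-85) = 6205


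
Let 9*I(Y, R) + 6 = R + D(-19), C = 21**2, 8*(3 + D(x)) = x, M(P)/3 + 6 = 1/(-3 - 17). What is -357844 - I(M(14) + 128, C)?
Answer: -25768205/72 ≈ -3.5789e+5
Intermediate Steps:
M(P) = -363/20 (M(P) = -18 + 3/(-3 - 17) = -18 + 3/(-20) = -18 + 3*(-1/20) = -18 - 3/20 = -363/20)
D(x) = -3 + x/8
C = 441
I(Y, R) = -91/72 + R/9 (I(Y, R) = -2/3 + (R + (-3 + (1/8)*(-19)))/9 = -2/3 + (R + (-3 - 19/8))/9 = -2/3 + (R - 43/8)/9 = -2/3 + (-43/8 + R)/9 = -2/3 + (-43/72 + R/9) = -91/72 + R/9)
-357844 - I(M(14) + 128, C) = -357844 - (-91/72 + (1/9)*441) = -357844 - (-91/72 + 49) = -357844 - 1*3437/72 = -357844 - 3437/72 = -25768205/72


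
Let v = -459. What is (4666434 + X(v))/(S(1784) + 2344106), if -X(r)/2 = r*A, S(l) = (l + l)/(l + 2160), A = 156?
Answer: 1185576753/577822352 ≈ 2.0518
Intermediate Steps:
S(l) = 2*l/(2160 + l) (S(l) = (2*l)/(2160 + l) = 2*l/(2160 + l))
X(r) = -312*r (X(r) = -2*r*156 = -312*r)
(4666434 + X(v))/(S(1784) + 2344106) = (4666434 - 312*(-459))/(2*1784/(2160 + 1784) + 2344106) = (4666434 + 143208)/(2*1784/3944 + 2344106) = 4809642/(2*1784*(1/3944) + 2344106) = 4809642/(446/493 + 2344106) = 4809642/(1155644704/493) = 4809642*(493/1155644704) = 1185576753/577822352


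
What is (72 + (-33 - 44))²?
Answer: 25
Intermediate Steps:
(72 + (-33 - 44))² = (72 - 77)² = (-5)² = 25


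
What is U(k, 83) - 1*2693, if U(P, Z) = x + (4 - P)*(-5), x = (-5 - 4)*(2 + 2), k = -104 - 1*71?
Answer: -3624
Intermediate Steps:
k = -175 (k = -104 - 71 = -175)
x = -36 (x = -9*4 = -36)
U(P, Z) = -56 + 5*P (U(P, Z) = -36 + (4 - P)*(-5) = -36 + (-20 + 5*P) = -56 + 5*P)
U(k, 83) - 1*2693 = (-56 + 5*(-175)) - 1*2693 = (-56 - 875) - 2693 = -931 - 2693 = -3624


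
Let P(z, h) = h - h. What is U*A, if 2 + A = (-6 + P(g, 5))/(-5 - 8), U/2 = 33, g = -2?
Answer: -1320/13 ≈ -101.54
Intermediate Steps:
U = 66 (U = 2*33 = 66)
P(z, h) = 0
A = -20/13 (A = -2 + (-6 + 0)/(-5 - 8) = -2 - 6/(-13) = -2 - 6*(-1/13) = -2 + 6/13 = -20/13 ≈ -1.5385)
U*A = 66*(-20/13) = -1320/13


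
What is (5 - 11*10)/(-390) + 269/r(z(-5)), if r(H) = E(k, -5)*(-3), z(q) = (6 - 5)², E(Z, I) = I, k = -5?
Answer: 7099/390 ≈ 18.203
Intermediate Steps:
z(q) = 1 (z(q) = 1² = 1)
r(H) = 15 (r(H) = -5*(-3) = 15)
(5 - 11*10)/(-390) + 269/r(z(-5)) = (5 - 11*10)/(-390) + 269/15 = (5 - 110)*(-1/390) + 269*(1/15) = -105*(-1/390) + 269/15 = 7/26 + 269/15 = 7099/390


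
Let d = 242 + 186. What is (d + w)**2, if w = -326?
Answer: 10404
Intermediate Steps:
d = 428
(d + w)**2 = (428 - 326)**2 = 102**2 = 10404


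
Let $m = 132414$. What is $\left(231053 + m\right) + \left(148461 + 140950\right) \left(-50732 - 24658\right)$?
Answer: $-21818331823$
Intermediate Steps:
$\left(231053 + m\right) + \left(148461 + 140950\right) \left(-50732 - 24658\right) = \left(231053 + 132414\right) + \left(148461 + 140950\right) \left(-50732 - 24658\right) = 363467 + 289411 \left(-75390\right) = 363467 - 21818695290 = -21818331823$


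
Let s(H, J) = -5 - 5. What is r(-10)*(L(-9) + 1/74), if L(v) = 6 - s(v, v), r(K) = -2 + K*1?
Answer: -7110/37 ≈ -192.16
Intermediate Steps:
s(H, J) = -10
r(K) = -2 + K
L(v) = 16 (L(v) = 6 - 1*(-10) = 6 + 10 = 16)
r(-10)*(L(-9) + 1/74) = (-2 - 10)*(16 + 1/74) = -12*(16 + 1/74) = -12*1185/74 = -7110/37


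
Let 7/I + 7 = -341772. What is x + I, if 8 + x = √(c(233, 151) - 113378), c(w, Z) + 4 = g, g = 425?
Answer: -2734239/341779 + I*√112957 ≈ -8.0 + 336.09*I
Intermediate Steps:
c(w, Z) = 421 (c(w, Z) = -4 + 425 = 421)
I = -7/341779 (I = 7/(-7 - 341772) = 7/(-341779) = 7*(-1/341779) = -7/341779 ≈ -2.0481e-5)
x = -8 + I*√112957 (x = -8 + √(421 - 113378) = -8 + √(-112957) = -8 + I*√112957 ≈ -8.0 + 336.09*I)
x + I = (-8 + I*√112957) - 7/341779 = -2734239/341779 + I*√112957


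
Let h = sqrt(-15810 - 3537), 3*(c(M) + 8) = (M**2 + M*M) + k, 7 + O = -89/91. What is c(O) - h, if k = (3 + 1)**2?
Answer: 987904/24843 - I*sqrt(19347) ≈ 39.766 - 139.09*I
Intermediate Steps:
k = 16 (k = 4**2 = 16)
O = -726/91 (O = -7 - 89/91 = -726/91 ≈ -7.9780)
c(M) = -8/3 + 2*M**2/3 (c(M) = -8 + ((M**2 + M*M) + 16)/3 = -8 + ((M**2 + M**2) + 16)/3 = -8 + (2*M**2 + 16)/3 = -8 + (16 + 2*M**2)/3 = -8 + (16/3 + 2*M**2/3) = -8/3 + 2*M**2/3)
h = I*sqrt(19347) (h = sqrt(-19347) = I*sqrt(19347) ≈ 139.09*I)
c(O) - h = (-8/3 + 2*(-726/91)**2/3) - I*sqrt(19347) = (-8/3 + (2/3)*(527076/8281)) - I*sqrt(19347) = (-8/3 + 351384/8281) - I*sqrt(19347) = 987904/24843 - I*sqrt(19347)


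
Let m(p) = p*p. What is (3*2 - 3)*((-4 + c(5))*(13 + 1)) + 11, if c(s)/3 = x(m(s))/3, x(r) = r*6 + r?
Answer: 7193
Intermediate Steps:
m(p) = p**2
x(r) = 7*r (x(r) = 6*r + r = 7*r)
c(s) = 7*s**2 (c(s) = 3*((7*s**2)/3) = 3*((7*s**2)*(1/3)) = 3*(7*s**2/3) = 7*s**2)
(3*2 - 3)*((-4 + c(5))*(13 + 1)) + 11 = (3*2 - 3)*((-4 + 7*5**2)*(13 + 1)) + 11 = (6 - 3)*((-4 + 7*25)*14) + 11 = 3*((-4 + 175)*14) + 11 = 3*(171*14) + 11 = 3*2394 + 11 = 7182 + 11 = 7193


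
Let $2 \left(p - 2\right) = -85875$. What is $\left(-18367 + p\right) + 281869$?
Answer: $\frac{441133}{2} \approx 2.2057 \cdot 10^{5}$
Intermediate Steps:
$p = - \frac{85871}{2}$ ($p = 2 + \frac{1}{2} \left(-85875\right) = 2 - \frac{85875}{2} = - \frac{85871}{2} \approx -42936.0$)
$\left(-18367 + p\right) + 281869 = \left(-18367 - \frac{85871}{2}\right) + 281869 = - \frac{122605}{2} + 281869 = \frac{441133}{2}$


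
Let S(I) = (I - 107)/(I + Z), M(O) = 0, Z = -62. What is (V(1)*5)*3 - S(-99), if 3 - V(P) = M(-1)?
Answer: 7039/161 ≈ 43.721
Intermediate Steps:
V(P) = 3 (V(P) = 3 - 1*0 = 3 + 0 = 3)
S(I) = (-107 + I)/(-62 + I) (S(I) = (I - 107)/(I - 62) = (-107 + I)/(-62 + I))
(V(1)*5)*3 - S(-99) = (3*5)*3 - (-107 - 99)/(-62 - 99) = 15*3 - (-206)/(-161) = 45 - (-1)*(-206)/161 = 45 - 1*206/161 = 45 - 206/161 = 7039/161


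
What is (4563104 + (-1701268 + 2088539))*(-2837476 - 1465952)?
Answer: -21303582385500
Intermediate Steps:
(4563104 + (-1701268 + 2088539))*(-2837476 - 1465952) = (4563104 + 387271)*(-4303428) = 4950375*(-4303428) = -21303582385500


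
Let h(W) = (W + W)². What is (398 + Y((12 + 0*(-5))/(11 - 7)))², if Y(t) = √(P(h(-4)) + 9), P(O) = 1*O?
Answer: (398 + √73)² ≈ 1.6528e+5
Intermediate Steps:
h(W) = 4*W² (h(W) = (2*W)² = 4*W²)
P(O) = O
Y(t) = √73 (Y(t) = √(4*(-4)² + 9) = √(4*16 + 9) = √(64 + 9) = √73)
(398 + Y((12 + 0*(-5))/(11 - 7)))² = (398 + √73)²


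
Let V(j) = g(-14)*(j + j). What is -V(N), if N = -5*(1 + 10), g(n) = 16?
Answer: 1760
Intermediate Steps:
N = -55 (N = -5*11 = -55)
V(j) = 32*j (V(j) = 16*(j + j) = 16*(2*j) = 32*j)
-V(N) = -32*(-55) = -1*(-1760) = 1760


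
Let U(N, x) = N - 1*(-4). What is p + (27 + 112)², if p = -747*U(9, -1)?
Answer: 9610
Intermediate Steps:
U(N, x) = 4 + N (U(N, x) = N + 4 = 4 + N)
p = -9711 (p = -747*(4 + 9) = -747*13 = -9711)
p + (27 + 112)² = -9711 + (27 + 112)² = -9711 + 139² = -9711 + 19321 = 9610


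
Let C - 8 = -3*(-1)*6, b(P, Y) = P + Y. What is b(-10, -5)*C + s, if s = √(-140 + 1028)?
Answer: -390 + 2*√222 ≈ -360.20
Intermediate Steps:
s = 2*√222 (s = √888 = 2*√222 ≈ 29.799)
C = 26 (C = 8 - 3*(-1)*6 = 8 + 3*6 = 8 + 18 = 26)
b(-10, -5)*C + s = (-10 - 5)*26 + 2*√222 = -15*26 + 2*√222 = -390 + 2*√222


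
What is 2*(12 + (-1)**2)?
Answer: 26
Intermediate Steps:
2*(12 + (-1)**2) = 2*(12 + 1) = 2*13 = 26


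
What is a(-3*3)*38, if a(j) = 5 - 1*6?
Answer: -38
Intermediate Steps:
a(j) = -1 (a(j) = 5 - 6 = -1)
a(-3*3)*38 = -1*38 = -38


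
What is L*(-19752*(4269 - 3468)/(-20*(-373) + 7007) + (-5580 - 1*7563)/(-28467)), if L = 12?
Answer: -600261716804/45759121 ≈ -13118.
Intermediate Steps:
L*(-19752*(4269 - 3468)/(-20*(-373) + 7007) + (-5580 - 1*7563)/(-28467)) = 12*(-19752*(4269 - 3468)/(-20*(-373) + 7007) + (-5580 - 1*7563)/(-28467)) = 12*(-19752*801/(7460 + 7007) + (-5580 - 7563)*(-1/28467)) = 12*(-19752/(14467*(1/801)) - 13143*(-1/28467)) = 12*(-19752/14467/801 + 4381/9489) = 12*(-19752*801/14467 + 4381/9489) = 12*(-15821352/14467 + 4381/9489) = 12*(-150065429201/137277363) = -600261716804/45759121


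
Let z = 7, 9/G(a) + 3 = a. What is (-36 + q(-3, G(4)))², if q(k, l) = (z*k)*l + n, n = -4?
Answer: 52441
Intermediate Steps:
G(a) = 9/(-3 + a)
q(k, l) = -4 + 7*k*l (q(k, l) = (7*k)*l - 4 = 7*k*l - 4 = -4 + 7*k*l)
(-36 + q(-3, G(4)))² = (-36 + (-4 + 7*(-3)*(9/(-3 + 4))))² = (-36 + (-4 + 7*(-3)*(9/1)))² = (-36 + (-4 + 7*(-3)*(9*1)))² = (-36 + (-4 + 7*(-3)*9))² = (-36 + (-4 - 189))² = (-36 - 193)² = (-229)² = 52441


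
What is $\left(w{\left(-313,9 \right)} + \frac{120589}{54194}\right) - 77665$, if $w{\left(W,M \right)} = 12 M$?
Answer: $- \frac{85775581}{1106} \approx -77555.0$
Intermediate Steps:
$\left(w{\left(-313,9 \right)} + \frac{120589}{54194}\right) - 77665 = \left(12 \cdot 9 + \frac{120589}{54194}\right) - 77665 = \left(108 + 120589 \cdot \frac{1}{54194}\right) - 77665 = \left(108 + \frac{2461}{1106}\right) - 77665 = \frac{121909}{1106} - 77665 = - \frac{85775581}{1106}$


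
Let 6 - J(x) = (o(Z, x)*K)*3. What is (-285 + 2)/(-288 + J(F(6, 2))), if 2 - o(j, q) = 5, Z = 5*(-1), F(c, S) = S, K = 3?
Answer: 283/255 ≈ 1.1098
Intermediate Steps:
Z = -5
o(j, q) = -3 (o(j, q) = 2 - 1*5 = 2 - 5 = -3)
J(x) = 33 (J(x) = 6 - (-3*3)*3 = 6 - (-9)*3 = 6 - 1*(-27) = 6 + 27 = 33)
(-285 + 2)/(-288 + J(F(6, 2))) = (-285 + 2)/(-288 + 33) = -283/(-255) = -283*(-1/255) = 283/255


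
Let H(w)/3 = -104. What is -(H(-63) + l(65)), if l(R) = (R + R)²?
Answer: -16588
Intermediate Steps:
H(w) = -312 (H(w) = 3*(-104) = -312)
l(R) = 4*R² (l(R) = (2*R)² = 4*R²)
-(H(-63) + l(65)) = -(-312 + 4*65²) = -(-312 + 4*4225) = -(-312 + 16900) = -1*16588 = -16588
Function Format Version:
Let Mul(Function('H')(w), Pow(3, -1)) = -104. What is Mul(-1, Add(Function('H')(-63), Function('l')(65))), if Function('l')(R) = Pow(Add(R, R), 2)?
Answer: -16588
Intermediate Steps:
Function('H')(w) = -312 (Function('H')(w) = Mul(3, -104) = -312)
Function('l')(R) = Mul(4, Pow(R, 2)) (Function('l')(R) = Pow(Mul(2, R), 2) = Mul(4, Pow(R, 2)))
Mul(-1, Add(Function('H')(-63), Function('l')(65))) = Mul(-1, Add(-312, Mul(4, Pow(65, 2)))) = Mul(-1, Add(-312, Mul(4, 4225))) = Mul(-1, Add(-312, 16900)) = Mul(-1, 16588) = -16588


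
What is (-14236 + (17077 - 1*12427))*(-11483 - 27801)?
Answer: 376576424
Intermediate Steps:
(-14236 + (17077 - 1*12427))*(-11483 - 27801) = (-14236 + (17077 - 12427))*(-39284) = (-14236 + 4650)*(-39284) = -9586*(-39284) = 376576424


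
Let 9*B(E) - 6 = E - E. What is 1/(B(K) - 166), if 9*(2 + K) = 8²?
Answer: -3/496 ≈ -0.0060484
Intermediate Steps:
K = 46/9 (K = -2 + (⅑)*8² = -2 + (⅑)*64 = -2 + 64/9 = 46/9 ≈ 5.1111)
B(E) = ⅔ (B(E) = ⅔ + (E - E)/9 = ⅔ + (⅑)*0 = ⅔ + 0 = ⅔)
1/(B(K) - 166) = 1/(⅔ - 166) = 1/(-496/3) = -3/496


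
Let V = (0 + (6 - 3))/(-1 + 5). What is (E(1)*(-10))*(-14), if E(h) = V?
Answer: 105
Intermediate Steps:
V = ¾ (V = (0 + 3)/4 = 3*(¼) = ¾ ≈ 0.75000)
E(h) = ¾
(E(1)*(-10))*(-14) = ((¾)*(-10))*(-14) = -15/2*(-14) = 105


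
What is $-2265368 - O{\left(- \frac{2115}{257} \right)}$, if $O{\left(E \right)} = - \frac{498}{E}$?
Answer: $- \frac{1597127102}{705} \approx -2.2654 \cdot 10^{6}$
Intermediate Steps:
$-2265368 - O{\left(- \frac{2115}{257} \right)} = -2265368 - - \frac{498}{\left(-2115\right) \frac{1}{257}} = -2265368 - - \frac{498}{- \frac{2115}{257}} = -2265368 - \left(-498\right) \left(- \frac{257}{2115}\right) = -2265368 - \frac{42662}{705} = - \frac{1597127102}{705}$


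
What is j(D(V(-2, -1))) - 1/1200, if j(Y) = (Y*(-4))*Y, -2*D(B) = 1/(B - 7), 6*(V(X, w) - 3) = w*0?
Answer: -19/300 ≈ -0.063333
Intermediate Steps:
V(X, w) = 3 (V(X, w) = 3 + (w*0)/6 = 3 + (⅙)*0 = 3 + 0 = 3)
D(B) = -1/(2*(-7 + B)) (D(B) = -1/(2*(B - 7)) = -1/(2*(-7 + B)))
j(Y) = -4*Y² (j(Y) = (-4*Y)*Y = -4*Y²)
j(D(V(-2, -1))) - 1/1200 = -4/(-14 + 2*3)² - 1/1200 = -4/(-14 + 6)² - 1*1/1200 = -4*(-1/(-8))² - 1/1200 = -4*(-1*(-⅛))² - 1/1200 = -4*(⅛)² - 1/1200 = -4*1/64 - 1/1200 = -1/16 - 1/1200 = -19/300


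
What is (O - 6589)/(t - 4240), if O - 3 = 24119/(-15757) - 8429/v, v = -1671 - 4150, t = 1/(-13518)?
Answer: 8166025899021384/5257138764652537 ≈ 1.5533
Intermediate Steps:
t = -1/13518 ≈ -7.3975e-5
v = -5821
O = 267583545/91721497 (O = 3 + (24119/(-15757) - 8429/(-5821)) = 3 + (24119*(-1/15757) - 8429*(-1/5821)) = 3 + (-24119/15757 + 8429/5821) = 3 - 7580946/91721497 = 267583545/91721497 ≈ 2.9173)
(O - 6589)/(t - 4240) = (267583545/91721497 - 6589)/(-1/13518 - 4240) = -604085360188/(91721497*(-57316321/13518)) = -604085360188/91721497*(-13518/57316321) = 8166025899021384/5257138764652537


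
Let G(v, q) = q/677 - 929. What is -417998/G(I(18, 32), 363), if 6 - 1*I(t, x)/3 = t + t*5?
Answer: 141492323/314285 ≈ 450.20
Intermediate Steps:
I(t, x) = 18 - 18*t (I(t, x) = 18 - 3*(t + t*5) = 18 - 3*(t + 5*t) = 18 - 18*t)
G(v, q) = -929 + q/677 (G(v, q) = q/677 - 929 = -929 + q/677)
-417998/G(I(18, 32), 363) = -417998/(-929 + (1/677)*363) = -417998/(-929 + 363/677) = -417998/(-628570/677) = -417998*(-677/628570) = 141492323/314285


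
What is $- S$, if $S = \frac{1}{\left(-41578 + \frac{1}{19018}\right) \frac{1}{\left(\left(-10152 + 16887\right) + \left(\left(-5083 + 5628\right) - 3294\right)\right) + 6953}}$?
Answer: $\frac{208037902}{790730403} \approx 0.2631$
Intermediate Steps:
$S = - \frac{208037902}{790730403}$ ($S = \frac{1}{\left(-41578 + \frac{1}{19018}\right) \frac{1}{\left(6735 + \left(545 - 3294\right)\right) + 6953}} = \frac{1}{\left(- \frac{790730403}{19018}\right) \frac{1}{\left(6735 - 2749\right) + 6953}} = \frac{1}{\left(- \frac{790730403}{19018}\right) \frac{1}{3986 + 6953}} = \frac{1}{\left(- \frac{790730403}{19018}\right) \frac{1}{10939}} = \frac{1}{- \frac{790730403}{208037902}} = - \frac{208037902}{790730403} \approx -0.2631$)
$- S = \left(-1\right) \left(- \frac{208037902}{790730403}\right) = \frac{208037902}{790730403}$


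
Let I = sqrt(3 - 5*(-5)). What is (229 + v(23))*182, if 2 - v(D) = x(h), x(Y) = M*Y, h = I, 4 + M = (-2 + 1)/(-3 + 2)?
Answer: 42042 + 1092*sqrt(7) ≈ 44931.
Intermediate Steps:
M = -3 (M = -4 + (-2 + 1)/(-3 + 2) = -4 - 1/(-1) = -4 - 1*(-1) = -4 + 1 = -3)
I = 2*sqrt(7) (I = sqrt(3 + 25) = sqrt(28) = 2*sqrt(7) ≈ 5.2915)
h = 2*sqrt(7) ≈ 5.2915
x(Y) = -3*Y
v(D) = 2 + 6*sqrt(7) (v(D) = 2 - (-3)*2*sqrt(7) = 2 - (-6)*sqrt(7) = 2 + 6*sqrt(7))
(229 + v(23))*182 = (229 + (2 + 6*sqrt(7)))*182 = (231 + 6*sqrt(7))*182 = 42042 + 1092*sqrt(7)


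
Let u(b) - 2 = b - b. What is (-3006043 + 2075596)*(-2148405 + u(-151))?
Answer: 1998975126141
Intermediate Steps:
u(b) = 2 (u(b) = 2 + (b - b) = 2 + 0 = 2)
(-3006043 + 2075596)*(-2148405 + u(-151)) = (-3006043 + 2075596)*(-2148405 + 2) = -930447*(-2148403) = 1998975126141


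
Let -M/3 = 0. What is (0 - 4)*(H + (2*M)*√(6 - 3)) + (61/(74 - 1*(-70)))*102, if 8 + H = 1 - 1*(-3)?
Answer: 1421/24 ≈ 59.208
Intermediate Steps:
M = 0 (M = -3*0 = 0)
H = -4 (H = -8 + (1 - 1*(-3)) = -8 + (1 + 3) = -8 + 4 = -4)
(0 - 4)*(H + (2*M)*√(6 - 3)) + (61/(74 - 1*(-70)))*102 = (0 - 4)*(-4 + (2*0)*√(6 - 3)) + (61/(74 - 1*(-70)))*102 = -4*(-4 + 0*√3) + (61/(74 + 70))*102 = -4*(-4 + 0) + (61/144)*102 = -4*(-4) + (61*(1/144))*102 = 16 + (61/144)*102 = 16 + 1037/24 = 1421/24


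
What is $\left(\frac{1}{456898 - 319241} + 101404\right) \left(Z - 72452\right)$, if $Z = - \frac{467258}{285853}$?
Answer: $- \frac{22238882792847590862}{3026897417} \approx -7.3471 \cdot 10^{9}$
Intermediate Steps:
$Z = - \frac{467258}{285853}$ ($Z = \left(-467258\right) \frac{1}{285853} = - \frac{467258}{285853} \approx -1.6346$)
$\left(\frac{1}{456898 - 319241} + 101404\right) \left(Z - 72452\right) = \left(\frac{1}{456898 - 319241} + 101404\right) \left(- \frac{467258}{285853} - 72452\right) = \left(\frac{1}{137657} + 101404\right) \left(- \frac{20711088814}{285853}\right) = \frac{13958970429}{137657} \left(- \frac{20711088814}{285853}\right) = - \frac{22238882792847590862}{3026897417}$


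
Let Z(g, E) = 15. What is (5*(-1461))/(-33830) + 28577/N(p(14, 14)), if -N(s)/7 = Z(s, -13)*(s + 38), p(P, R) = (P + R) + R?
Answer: -90539791/28417200 ≈ -3.1861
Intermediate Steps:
p(P, R) = P + 2*R
N(s) = -3990 - 105*s (N(s) = -105*(s + 38) = -105*(38 + s) = -7*(570 + 15*s) = -3990 - 105*s)
(5*(-1461))/(-33830) + 28577/N(p(14, 14)) = (5*(-1461))/(-33830) + 28577/(-3990 - 105*(14 + 2*14)) = -7305*(-1/33830) + 28577/(-3990 - 105*(14 + 28)) = 1461/6766 + 28577/(-3990 - 105*42) = 1461/6766 + 28577/(-3990 - 4410) = 1461/6766 + 28577/(-8400) = 1461/6766 + 28577*(-1/8400) = 1461/6766 - 28577/8400 = -90539791/28417200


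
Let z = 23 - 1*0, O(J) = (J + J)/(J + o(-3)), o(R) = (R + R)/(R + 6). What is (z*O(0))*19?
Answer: 0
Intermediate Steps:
o(R) = 2*R/(6 + R) (o(R) = (2*R)/(6 + R) = 2*R/(6 + R))
O(J) = 2*J/(-2 + J) (O(J) = (J + J)/(J + 2*(-3)/(6 - 3)) = (2*J)/(J + 2*(-3)/3) = (2*J)/(J + 2*(-3)*(1/3)) = (2*J)/(J - 2) = (2*J)/(-2 + J) = 2*J/(-2 + J))
z = 23 (z = 23 + 0 = 23)
(z*O(0))*19 = (23*(2*0/(-2 + 0)))*19 = (23*(2*0/(-2)))*19 = (23*(2*0*(-1/2)))*19 = (23*0)*19 = 0*19 = 0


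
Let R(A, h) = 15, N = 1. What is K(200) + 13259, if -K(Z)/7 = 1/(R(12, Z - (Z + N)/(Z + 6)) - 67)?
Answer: 689475/52 ≈ 13259.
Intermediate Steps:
K(Z) = 7/52 (K(Z) = -7/(15 - 67) = -7/(-52) = -7*(-1/52) = 7/52)
K(200) + 13259 = 7/52 + 13259 = 689475/52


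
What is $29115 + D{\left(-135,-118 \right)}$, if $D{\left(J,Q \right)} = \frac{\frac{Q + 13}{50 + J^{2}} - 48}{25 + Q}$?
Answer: $\frac{3298933562}{113305} \approx 29116.0$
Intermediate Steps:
$D{\left(J,Q \right)} = \frac{-48 + \frac{13 + Q}{50 + J^{2}}}{25 + Q}$ ($D{\left(J,Q \right)} = \frac{\frac{13 + Q}{50 + J^{2}} - 48}{25 + Q} = \frac{-48 + \frac{13 + Q}{50 + J^{2}}}{25 + Q}$)
$29115 + D{\left(-135,-118 \right)} = 29115 + \frac{-2387 - 118 - 48 \left(-135\right)^{2}}{1250 + 25 \left(-135\right)^{2} + 50 \left(-118\right) - 118 \left(-135\right)^{2}} = 29115 + \frac{-2387 - 118 - 874800}{1250 + 25 \cdot 18225 - 5900 - 2150550} = 29115 + \frac{-2387 - 118 - 874800}{1250 + 455625 - 5900 - 2150550} = 29115 + \frac{1}{-1699575} \left(-877305\right) = 29115 - - \frac{58487}{113305} = 29115 + \frac{58487}{113305} = \frac{3298933562}{113305}$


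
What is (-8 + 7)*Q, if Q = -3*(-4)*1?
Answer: -12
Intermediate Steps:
Q = 12 (Q = 12*1 = 12)
(-8 + 7)*Q = (-8 + 7)*12 = -1*12 = -12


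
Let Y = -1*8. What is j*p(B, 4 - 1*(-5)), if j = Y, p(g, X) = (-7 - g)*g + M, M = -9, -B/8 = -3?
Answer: 6024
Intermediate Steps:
B = 24 (B = -8*(-3) = 24)
p(g, X) = -9 + g*(-7 - g) (p(g, X) = (-7 - g)*g - 9 = g*(-7 - g) - 9 = -9 + g*(-7 - g))
Y = -8
j = -8
j*p(B, 4 - 1*(-5)) = -8*(-9 - 1*24**2 - 7*24) = -8*(-9 - 1*576 - 168) = -8*(-9 - 576 - 168) = -8*(-753) = 6024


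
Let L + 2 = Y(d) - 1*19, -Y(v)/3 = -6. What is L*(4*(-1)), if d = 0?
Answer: 12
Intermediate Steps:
Y(v) = 18 (Y(v) = -3*(-6) = 18)
L = -3 (L = -2 + (18 - 1*19) = -2 + (18 - 19) = -2 - 1 = -3)
L*(4*(-1)) = -12*(-1) = -3*(-4) = 12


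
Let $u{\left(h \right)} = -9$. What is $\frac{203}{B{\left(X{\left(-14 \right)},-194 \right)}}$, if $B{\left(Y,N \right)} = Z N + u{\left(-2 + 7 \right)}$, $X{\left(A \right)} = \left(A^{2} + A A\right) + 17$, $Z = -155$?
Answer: $\frac{203}{30061} \approx 0.0067529$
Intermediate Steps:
$X{\left(A \right)} = 17 + 2 A^{2}$ ($X{\left(A \right)} = \left(A^{2} + A^{2}\right) + 17 = 2 A^{2} + 17 = 17 + 2 A^{2}$)
$B{\left(Y,N \right)} = -9 - 155 N$ ($B{\left(Y,N \right)} = - 155 N - 9 = -9 - 155 N$)
$\frac{203}{B{\left(X{\left(-14 \right)},-194 \right)}} = \frac{203}{-9 - -30070} = \frac{203}{-9 + 30070} = \frac{203}{30061}$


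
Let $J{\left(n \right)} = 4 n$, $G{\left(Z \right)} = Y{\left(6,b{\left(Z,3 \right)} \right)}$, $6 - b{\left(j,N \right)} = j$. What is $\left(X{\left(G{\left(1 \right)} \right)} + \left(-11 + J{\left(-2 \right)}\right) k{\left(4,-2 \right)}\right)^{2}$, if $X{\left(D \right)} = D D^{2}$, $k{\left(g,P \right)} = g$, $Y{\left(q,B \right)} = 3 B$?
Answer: $10883401$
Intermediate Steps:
$b{\left(j,N \right)} = 6 - j$
$G{\left(Z \right)} = 18 - 3 Z$ ($G{\left(Z \right)} = 3 \left(6 - Z\right) = 18 - 3 Z$)
$X{\left(D \right)} = D^{3}$
$\left(X{\left(G{\left(1 \right)} \right)} + \left(-11 + J{\left(-2 \right)}\right) k{\left(4,-2 \right)}\right)^{2} = \left(\left(18 - 3\right)^{3} + \left(-11 + 4 \left(-2\right)\right) 4\right)^{2} = \left(\left(18 - 3\right)^{3} + \left(-11 - 8\right) 4\right)^{2} = \left(15^{3} - 76\right)^{2} = \left(3375 - 76\right)^{2} = 3299^{2} = 10883401$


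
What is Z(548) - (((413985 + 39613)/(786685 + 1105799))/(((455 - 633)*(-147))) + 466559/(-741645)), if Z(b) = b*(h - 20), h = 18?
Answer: -2234880620492547383/2040295734213660 ≈ -1095.4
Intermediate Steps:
Z(b) = -2*b (Z(b) = b*(18 - 20) = b*(-2) = -2*b)
Z(548) - (((413985 + 39613)/(786685 + 1105799))/(((455 - 633)*(-147))) + 466559/(-741645)) = -2*548 - (((413985 + 39613)/(786685 + 1105799))/(((455 - 633)*(-147))) + 466559/(-741645)) = -1096 - ((453598/1892484)/((-178*(-147))) + 466559*(-1/741645)) = -1096 - ((453598*(1/1892484))/26166 - 466559/741645) = -1096 - ((226799/946242)*(1/26166) - 466559/741645) = -1096 - (226799/24759368172 - 466559/741645) = -1096 - 1*(-1283504205623977/2040295734213660) = -1096 + 1283504205623977/2040295734213660 = -2234880620492547383/2040295734213660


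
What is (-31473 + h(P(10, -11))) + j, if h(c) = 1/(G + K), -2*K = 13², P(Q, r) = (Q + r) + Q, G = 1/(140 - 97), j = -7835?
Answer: -285572706/7265 ≈ -39308.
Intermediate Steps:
G = 1/43 ≈ 0.023256
P(Q, r) = r + 2*Q
K = -169/2 (K = -½*13² = -½*169 = -169/2 ≈ -84.500)
h(c) = -86/7265 (h(c) = 1/(1/43 - 169/2) = 1/(-7265/86) = -86/7265)
(-31473 + h(P(10, -11))) + j = (-31473 - 86/7265) - 7835 = -228651431/7265 - 7835 = -285572706/7265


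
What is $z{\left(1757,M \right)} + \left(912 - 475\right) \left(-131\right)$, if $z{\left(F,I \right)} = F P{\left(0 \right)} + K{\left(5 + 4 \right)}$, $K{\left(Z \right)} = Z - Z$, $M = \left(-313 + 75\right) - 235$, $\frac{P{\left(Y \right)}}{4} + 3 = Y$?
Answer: $-78331$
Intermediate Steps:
$P{\left(Y \right)} = -12 + 4 Y$
$M = -473$ ($M = -238 - 235 = -473$)
$K{\left(Z \right)} = 0$
$z{\left(F,I \right)} = - 12 F$ ($z{\left(F,I \right)} = F \left(-12 + 4 \cdot 0\right) + 0 = F \left(-12 + 0\right) + 0 = F \left(-12\right) + 0 = - 12 F + 0 = - 12 F$)
$z{\left(1757,M \right)} + \left(912 - 475\right) \left(-131\right) = \left(-12\right) 1757 + \left(912 - 475\right) \left(-131\right) = -21084 + 437 \left(-131\right) = -21084 - 57247 = -78331$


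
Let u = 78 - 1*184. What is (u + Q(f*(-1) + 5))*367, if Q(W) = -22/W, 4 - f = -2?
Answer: -30828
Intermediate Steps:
f = 6 (f = 4 - 1*(-2) = 4 + 2 = 6)
u = -106 (u = 78 - 184 = -106)
(u + Q(f*(-1) + 5))*367 = (-106 - 22/(6*(-1) + 5))*367 = (-106 - 22/(-6 + 5))*367 = (-106 - 22/(-1))*367 = (-106 - 22*(-1))*367 = (-106 + 22)*367 = -84*367 = -30828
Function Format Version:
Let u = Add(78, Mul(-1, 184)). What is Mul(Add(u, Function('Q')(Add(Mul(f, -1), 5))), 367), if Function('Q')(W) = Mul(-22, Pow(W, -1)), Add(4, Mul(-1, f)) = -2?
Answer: -30828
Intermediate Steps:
f = 6 (f = Add(4, Mul(-1, -2)) = Add(4, 2) = 6)
u = -106 (u = Add(78, -184) = -106)
Mul(Add(u, Function('Q')(Add(Mul(f, -1), 5))), 367) = Mul(Add(-106, Mul(-22, Pow(Add(Mul(6, -1), 5), -1))), 367) = Mul(Add(-106, Mul(-22, Pow(Add(-6, 5), -1))), 367) = Mul(Add(-106, Mul(-22, Pow(-1, -1))), 367) = Mul(Add(-106, Mul(-22, -1)), 367) = Mul(Add(-106, 22), 367) = Mul(-84, 367) = -30828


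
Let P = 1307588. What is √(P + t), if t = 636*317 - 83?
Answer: √1509117 ≈ 1228.5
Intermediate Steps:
t = 201529 (t = 201612 - 83 = 201529)
√(P + t) = √(1307588 + 201529) = √1509117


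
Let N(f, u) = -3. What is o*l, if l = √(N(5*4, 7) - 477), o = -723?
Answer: -2892*I*√30 ≈ -15840.0*I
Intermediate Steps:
l = 4*I*√30 (l = √(-3 - 477) = √(-480) = 4*I*√30 ≈ 21.909*I)
o*l = -2892*I*√30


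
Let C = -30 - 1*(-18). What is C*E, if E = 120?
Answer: -1440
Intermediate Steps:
C = -12 (C = -30 + 18 = -12)
C*E = -12*120 = -1440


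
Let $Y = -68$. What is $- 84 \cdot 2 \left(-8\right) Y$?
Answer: $-91392$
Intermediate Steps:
$- 84 \cdot 2 \left(-8\right) Y = - 84 \cdot 2 \left(-8\right) \left(-68\right) = \left(-84\right) \left(-16\right) \left(-68\right) = 1344 \left(-68\right) = -91392$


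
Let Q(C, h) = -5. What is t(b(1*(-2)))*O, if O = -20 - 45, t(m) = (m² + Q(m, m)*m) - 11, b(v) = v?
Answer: -195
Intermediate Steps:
t(m) = -11 + m² - 5*m (t(m) = (m² - 5*m) - 11 = -11 + m² - 5*m)
O = -65
t(b(1*(-2)))*O = (-11 + (1*(-2))² - 5*(-2))*(-65) = (-11 + (-2)² - 5*(-2))*(-65) = (-11 + 4 + 10)*(-65) = 3*(-65) = -195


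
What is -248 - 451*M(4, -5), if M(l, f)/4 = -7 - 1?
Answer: 14184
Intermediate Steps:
M(l, f) = -32 (M(l, f) = 4*(-7 - 1) = 4*(-8) = -32)
-248 - 451*M(4, -5) = -248 - 451*(-32) = -248 + 14432 = 14184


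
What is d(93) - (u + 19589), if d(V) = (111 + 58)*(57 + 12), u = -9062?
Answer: 1134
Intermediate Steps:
d(V) = 11661 (d(V) = 169*69 = 11661)
d(93) - (u + 19589) = 11661 - (-9062 + 19589) = 11661 - 1*10527 = 11661 - 10527 = 1134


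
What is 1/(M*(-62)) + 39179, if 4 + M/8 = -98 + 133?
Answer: 602416303/15376 ≈ 39179.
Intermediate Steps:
M = 248 (M = -32 + 8*(-98 + 133) = -32 + 8*35 = -32 + 280 = 248)
1/(M*(-62)) + 39179 = 1/(248*(-62)) + 39179 = 1/(-15376) + 39179 = -1/15376 + 39179 = 602416303/15376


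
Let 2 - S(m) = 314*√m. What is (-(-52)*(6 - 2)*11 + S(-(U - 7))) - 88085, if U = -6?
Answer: -85795 - 314*√13 ≈ -86927.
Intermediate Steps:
S(m) = 2 - 314*√m
(-(-52)*(6 - 2)*11 + S(-(U - 7))) - 88085 = (-(-52)*(6 - 2)*11 + (2 - 314*√13)) - 88085 = (-(-52)*4*11 + (2 - 314*√13)) - 88085 = (-52*(-4)*11 + (2 - 314*√13)) - 88085 = (208*11 + (2 - 314*√13)) - 88085 = (2288 + (2 - 314*√13)) - 88085 = (2290 - 314*√13) - 88085 = -85795 - 314*√13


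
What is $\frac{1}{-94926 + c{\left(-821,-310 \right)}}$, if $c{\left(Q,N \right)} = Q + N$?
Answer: $- \frac{1}{96057} \approx -1.041 \cdot 10^{-5}$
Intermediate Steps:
$c{\left(Q,N \right)} = N + Q$
$\frac{1}{-94926 + c{\left(-821,-310 \right)}} = \frac{1}{-94926 - 1131} = \frac{1}{-96057} = - \frac{1}{96057}$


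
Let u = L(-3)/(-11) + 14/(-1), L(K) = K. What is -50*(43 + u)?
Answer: -16100/11 ≈ -1463.6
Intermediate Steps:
u = -151/11 (u = -3/(-11) + 14/(-1) = -3*(-1/11) + 14*(-1) = 3/11 - 14 = -151/11 ≈ -13.727)
-50*(43 + u) = -50*(43 - 151/11) = -50*322/11 = -16100/11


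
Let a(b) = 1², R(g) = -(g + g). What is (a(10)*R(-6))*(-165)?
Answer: -1980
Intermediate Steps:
R(g) = -2*g
a(b) = 1
(a(10)*R(-6))*(-165) = (1*(-2*(-6)))*(-165) = (1*12)*(-165) = 12*(-165) = -1980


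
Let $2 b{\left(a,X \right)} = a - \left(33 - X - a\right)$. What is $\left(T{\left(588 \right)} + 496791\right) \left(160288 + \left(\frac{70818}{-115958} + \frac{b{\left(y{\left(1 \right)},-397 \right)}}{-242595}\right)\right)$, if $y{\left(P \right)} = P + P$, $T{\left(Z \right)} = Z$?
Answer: $\frac{3367403315223752156}{42238485} \approx 7.9724 \cdot 10^{10}$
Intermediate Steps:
$y{\left(P \right)} = 2 P$
$b{\left(a,X \right)} = - \frac{33}{2} + a + \frac{X}{2}$ ($b{\left(a,X \right)} = \frac{a - \left(33 - X - a\right)}{2} = \frac{a + \left(-33 + X + a\right)}{2} = \frac{-33 + X + 2 a}{2} = - \frac{33}{2} + a + \frac{X}{2}$)
$\left(T{\left(588 \right)} + 496791\right) \left(160288 + \left(\frac{70818}{-115958} + \frac{b{\left(y{\left(1 \right)},-397 \right)}}{-242595}\right)\right) = \left(588 + 496791\right) \left(160288 + \left(\frac{70818}{-115958} + \frac{- \frac{33}{2} + 2 \cdot 1 + \frac{1}{2} \left(-397\right)}{-242595}\right)\right) = 497379 \left(160288 + \left(70818 \left(- \frac{1}{115958}\right) + \left(- \frac{33}{2} + 2 - \frac{397}{2}\right) \left(- \frac{1}{242595}\right)\right)\right) = 497379 \left(160288 - \frac{77276548}{126715455}\right) = 497379 \cdot \frac{20310889574492}{126715455} = \frac{3367403315223752156}{42238485}$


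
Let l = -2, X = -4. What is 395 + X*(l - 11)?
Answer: 447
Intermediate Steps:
395 + X*(l - 11) = 395 - 4*(-2 - 11) = 395 - 4*(-13) = 395 + 52 = 447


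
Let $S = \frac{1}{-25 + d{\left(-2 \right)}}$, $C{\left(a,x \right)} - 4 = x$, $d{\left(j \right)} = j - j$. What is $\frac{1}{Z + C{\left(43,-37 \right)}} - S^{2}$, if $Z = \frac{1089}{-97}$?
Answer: $- \frac{12983}{536250} \approx -0.024211$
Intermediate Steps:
$d{\left(j \right)} = 0$
$C{\left(a,x \right)} = 4 + x$
$Z = - \frac{1089}{97}$ ($Z = 1089 \left(- \frac{1}{97}\right) = - \frac{1089}{97} \approx -11.227$)
$S = - \frac{1}{25}$ ($S = \frac{1}{-25 + 0} = \frac{1}{-25} = - \frac{1}{25} \approx -0.04$)
$\frac{1}{Z + C{\left(43,-37 \right)}} - S^{2} = \frac{1}{- \frac{1089}{97} + \left(4 - 37\right)} - \left(- \frac{1}{25}\right)^{2} = \frac{1}{- \frac{1089}{97} - 33} - \frac{1}{625} = \frac{1}{- \frac{4290}{97}} - \frac{1}{625} = - \frac{97}{4290} - \frac{1}{625} = - \frac{12983}{536250}$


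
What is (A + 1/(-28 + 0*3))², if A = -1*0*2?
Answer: 1/784 ≈ 0.0012755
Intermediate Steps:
A = 0 (A = 0*2 = 0)
(A + 1/(-28 + 0*3))² = (0 + 1/(-28 + 0*3))² = (0 + 1/(-28 + 0))² = (0 + 1/(-28))² = (0 - 1/28)² = (-1/28)² = 1/784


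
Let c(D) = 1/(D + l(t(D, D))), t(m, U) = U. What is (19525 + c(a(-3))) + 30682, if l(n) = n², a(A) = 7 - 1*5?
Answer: 301243/6 ≈ 50207.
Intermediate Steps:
a(A) = 2 (a(A) = 7 - 5 = 2)
c(D) = 1/(D + D²)
(19525 + c(a(-3))) + 30682 = (19525 + 1/(2*(1 + 2))) + 30682 = (19525 + (½)/3) + 30682 = (19525 + (½)*(⅓)) + 30682 = (19525 + ⅙) + 30682 = 117151/6 + 30682 = 301243/6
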